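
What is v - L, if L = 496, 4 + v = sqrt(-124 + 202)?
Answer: -500 + sqrt(78) ≈ -491.17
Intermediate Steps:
v = -4 + sqrt(78) (v = -4 + sqrt(-124 + 202) = -4 + sqrt(78) ≈ 4.8318)
v - L = (-4 + sqrt(78)) - 1*496 = (-4 + sqrt(78)) - 496 = -500 + sqrt(78)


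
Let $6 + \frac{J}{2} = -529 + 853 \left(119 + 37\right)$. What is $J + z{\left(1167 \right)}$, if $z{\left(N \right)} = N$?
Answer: $266233$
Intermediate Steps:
$J = 265066$ ($J = -12 + 2 \left(-529 + 853 \left(119 + 37\right)\right) = -12 + 2 \left(-529 + 853 \cdot 156\right) = -12 + 2 \left(-529 + 133068\right) = -12 + 2 \cdot 132539 = -12 + 265078 = 265066$)
$J + z{\left(1167 \right)} = 265066 + 1167 = 266233$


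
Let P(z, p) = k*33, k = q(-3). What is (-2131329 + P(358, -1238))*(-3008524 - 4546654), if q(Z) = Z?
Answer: 16103317934184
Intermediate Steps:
k = -3
P(z, p) = -99 (P(z, p) = -3*33 = -99)
(-2131329 + P(358, -1238))*(-3008524 - 4546654) = (-2131329 - 99)*(-3008524 - 4546654) = -2131428*(-7555178) = 16103317934184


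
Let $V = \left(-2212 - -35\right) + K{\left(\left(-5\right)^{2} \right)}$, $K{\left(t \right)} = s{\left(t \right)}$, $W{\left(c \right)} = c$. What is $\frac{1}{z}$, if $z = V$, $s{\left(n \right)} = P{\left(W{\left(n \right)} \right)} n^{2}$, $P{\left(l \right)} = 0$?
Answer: $- \frac{1}{2177} \approx -0.00045935$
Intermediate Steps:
$s{\left(n \right)} = 0$ ($s{\left(n \right)} = 0 n^{2} = 0$)
$K{\left(t \right)} = 0$
$V = -2177$ ($V = \left(-2212 - -35\right) + 0 = \left(-2212 + \left(-445 + 480\right)\right) + 0 = \left(-2212 + 35\right) + 0 = -2177 + 0 = -2177$)
$z = -2177$
$\frac{1}{z} = \frac{1}{-2177} = - \frac{1}{2177}$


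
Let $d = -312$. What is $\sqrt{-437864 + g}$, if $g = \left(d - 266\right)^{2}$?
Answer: $2 i \sqrt{25945} \approx 322.15 i$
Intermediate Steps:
$g = 334084$ ($g = \left(-312 - 266\right)^{2} = \left(-578\right)^{2} = 334084$)
$\sqrt{-437864 + g} = \sqrt{-437864 + 334084} = \sqrt{-103780} = 2 i \sqrt{25945}$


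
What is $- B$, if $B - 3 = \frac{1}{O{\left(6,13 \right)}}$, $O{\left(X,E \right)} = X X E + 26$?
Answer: $- \frac{1483}{494} \approx -3.002$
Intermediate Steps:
$O{\left(X,E \right)} = 26 + E X^{2}$ ($O{\left(X,E \right)} = X^{2} E + 26 = E X^{2} + 26 = 26 + E X^{2}$)
$B = \frac{1483}{494}$ ($B = 3 + \frac{1}{26 + 13 \cdot 6^{2}} = 3 + \frac{1}{26 + 13 \cdot 36} = 3 + \frac{1}{26 + 468} = 3 + \frac{1}{494} = \frac{1483}{494} \approx 3.002$)
$- B = \left(-1\right) \frac{1483}{494} = - \frac{1483}{494}$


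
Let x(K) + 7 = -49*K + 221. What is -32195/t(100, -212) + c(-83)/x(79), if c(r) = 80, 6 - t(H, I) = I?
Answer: -117754555/797226 ≈ -147.71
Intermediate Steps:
t(H, I) = 6 - I
x(K) = 214 - 49*K (x(K) = -7 + (-49*K + 221) = -7 + (221 - 49*K) = 214 - 49*K)
-32195/t(100, -212) + c(-83)/x(79) = -32195/(6 - 1*(-212)) + 80/(214 - 49*79) = -32195/(6 + 212) + 80/(214 - 3871) = -32195/218 + 80/(-3657) = -32195*1/218 + 80*(-1/3657) = -32195/218 - 80/3657 = -117754555/797226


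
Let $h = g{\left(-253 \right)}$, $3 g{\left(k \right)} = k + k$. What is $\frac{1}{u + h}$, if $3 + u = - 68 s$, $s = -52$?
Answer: $\frac{3}{10093} \approx 0.00029724$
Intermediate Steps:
$g{\left(k \right)} = \frac{2 k}{3}$ ($g{\left(k \right)} = \frac{k + k}{3} = \frac{2 k}{3}$)
$h = - \frac{506}{3}$ ($h = \frac{2}{3} \left(-253\right) = - \frac{506}{3} \approx -168.67$)
$u = 3533$ ($u = -3 - -3536 = -3 + 3536 = 3533$)
$\frac{1}{u + h} = \frac{1}{3533 - \frac{506}{3}} = \frac{1}{\frac{10093}{3}} = \frac{3}{10093}$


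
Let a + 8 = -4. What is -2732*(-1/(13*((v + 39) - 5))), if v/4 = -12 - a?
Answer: 1366/221 ≈ 6.1810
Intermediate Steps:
a = -12 (a = -8 - 4 = -12)
v = 0 (v = 4*(-12 - 1*(-12)) = 4*(-12 + 12) = 4*0 = 0)
-2732*(-1/(13*((v + 39) - 5))) = -2732*(-1/(13*((0 + 39) - 5))) = -2732*(-1/(13*(39 - 5))) = -2732/(34*(-13)) = -2732/(-442) = -2732*(-1/442) = 1366/221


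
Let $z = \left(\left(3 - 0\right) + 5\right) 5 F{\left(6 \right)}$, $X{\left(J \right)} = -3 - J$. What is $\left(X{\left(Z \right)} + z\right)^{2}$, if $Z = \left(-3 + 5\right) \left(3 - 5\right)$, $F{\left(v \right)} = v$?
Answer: $58081$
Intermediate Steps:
$Z = -4$ ($Z = 2 \left(-2\right) = -4$)
$z = 240$ ($z = \left(\left(3 - 0\right) + 5\right) 5 \cdot 6 = \left(\left(3 + 0\right) + 5\right) 5 \cdot 6 = \left(3 + 5\right) 5 \cdot 6 = 8 \cdot 5 \cdot 6 = 40 \cdot 6 = 240$)
$\left(X{\left(Z \right)} + z\right)^{2} = \left(\left(-3 - -4\right) + 240\right)^{2} = \left(\left(-3 + 4\right) + 240\right)^{2} = \left(1 + 240\right)^{2} = 241^{2} = 58081$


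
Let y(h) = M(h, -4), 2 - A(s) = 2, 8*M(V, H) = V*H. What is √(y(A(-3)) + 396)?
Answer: 6*√11 ≈ 19.900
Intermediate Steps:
M(V, H) = H*V/8 (M(V, H) = (V*H)/8 = (H*V)/8 = H*V/8)
A(s) = 0 (A(s) = 2 - 1*2 = 2 - 2 = 0)
y(h) = -h/2 (y(h) = (⅛)*(-4)*h = -h/2)
√(y(A(-3)) + 396) = √(-½*0 + 396) = √(0 + 396) = √396 = 6*√11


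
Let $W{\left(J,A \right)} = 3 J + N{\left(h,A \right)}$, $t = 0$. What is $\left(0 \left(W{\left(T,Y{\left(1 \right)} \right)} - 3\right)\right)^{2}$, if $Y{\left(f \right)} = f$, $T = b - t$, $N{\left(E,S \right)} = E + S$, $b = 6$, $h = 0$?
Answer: $0$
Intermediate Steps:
$T = 6$ ($T = 6 - 0 = 6 + 0 = 6$)
$W{\left(J,A \right)} = A + 3 J$ ($W{\left(J,A \right)} = 3 J + \left(0 + A\right) = 3 J + A = A + 3 J$)
$\left(0 \left(W{\left(T,Y{\left(1 \right)} \right)} - 3\right)\right)^{2} = \left(0 \left(\left(1 + 3 \cdot 6\right) - 3\right)\right)^{2} = \left(0 \left(\left(1 + 18\right) - 3\right)\right)^{2} = \left(0 \left(19 - 3\right)\right)^{2} = \left(0 \cdot 16\right)^{2} = 0^{2} = 0$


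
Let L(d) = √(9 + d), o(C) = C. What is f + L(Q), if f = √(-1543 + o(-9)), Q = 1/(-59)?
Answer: √31270/59 + 4*I*√97 ≈ 2.9972 + 39.395*I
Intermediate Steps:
Q = -1/59 ≈ -0.016949
f = 4*I*√97 (f = √(-1543 - 9) = √(-1552) = 4*I*√97 ≈ 39.395*I)
f + L(Q) = 4*I*√97 + √(9 - 1/59) = 4*I*√97 + √(530/59) = 4*I*√97 + √31270/59 = √31270/59 + 4*I*√97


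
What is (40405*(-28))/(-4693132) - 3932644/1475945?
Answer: -4196655446177/1731701177435 ≈ -2.4234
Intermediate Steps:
(40405*(-28))/(-4693132) - 3932644/1475945 = -1131340*(-1/4693132) - 3932644*1/1475945 = 282835/1173283 - 3932644/1475945 = -4196655446177/1731701177435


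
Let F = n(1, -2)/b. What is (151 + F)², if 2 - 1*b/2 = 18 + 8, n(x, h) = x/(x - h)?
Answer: 472758049/20736 ≈ 22799.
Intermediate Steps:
b = -48 (b = 4 - 2*(18 + 8) = 4 - 2*26 = 4 - 52 = -48)
F = -1/144 (F = (1/(1 - 1*(-2)))/(-48) = (1/(1 + 2))*(-1/48) = (1/3)*(-1/48) = (1*(⅓))*(-1/48) = (⅓)*(-1/48) = -1/144 ≈ -0.0069444)
(151 + F)² = (151 - 1/144)² = (21743/144)² = 472758049/20736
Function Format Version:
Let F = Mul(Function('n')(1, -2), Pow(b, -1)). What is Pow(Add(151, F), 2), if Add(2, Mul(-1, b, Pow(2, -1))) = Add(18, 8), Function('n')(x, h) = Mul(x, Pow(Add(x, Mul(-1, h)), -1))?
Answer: Rational(472758049, 20736) ≈ 22799.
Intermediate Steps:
b = -48 (b = Add(4, Mul(-2, Add(18, 8))) = Add(4, Mul(-2, 26)) = Add(4, -52) = -48)
F = Rational(-1, 144) (F = Mul(Mul(1, Pow(Add(1, Mul(-1, -2)), -1)), Pow(-48, -1)) = Mul(Mul(1, Pow(Add(1, 2), -1)), Rational(-1, 48)) = Mul(Mul(1, Pow(3, -1)), Rational(-1, 48)) = Mul(Mul(1, Rational(1, 3)), Rational(-1, 48)) = Mul(Rational(1, 3), Rational(-1, 48)) = Rational(-1, 144) ≈ -0.0069444)
Pow(Add(151, F), 2) = Pow(Add(151, Rational(-1, 144)), 2) = Pow(Rational(21743, 144), 2) = Rational(472758049, 20736)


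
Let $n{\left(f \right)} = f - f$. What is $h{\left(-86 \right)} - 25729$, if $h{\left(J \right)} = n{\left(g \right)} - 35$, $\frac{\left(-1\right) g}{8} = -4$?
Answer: $-25764$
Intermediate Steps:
$g = 32$ ($g = \left(-8\right) \left(-4\right) = 32$)
$n{\left(f \right)} = 0$
$h{\left(J \right)} = -35$ ($h{\left(J \right)} = 0 - 35 = -35$)
$h{\left(-86 \right)} - 25729 = -35 - 25729 = -25764$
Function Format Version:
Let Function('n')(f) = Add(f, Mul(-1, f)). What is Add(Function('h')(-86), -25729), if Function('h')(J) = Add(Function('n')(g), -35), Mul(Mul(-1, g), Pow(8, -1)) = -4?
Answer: -25764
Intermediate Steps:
g = 32 (g = Mul(-8, -4) = 32)
Function('n')(f) = 0
Function('h')(J) = -35 (Function('h')(J) = Add(0, -35) = -35)
Add(Function('h')(-86), -25729) = Add(-35, -25729) = -25764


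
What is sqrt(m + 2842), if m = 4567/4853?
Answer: 3*sqrt(7439537381)/4853 ≈ 53.319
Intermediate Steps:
m = 4567/4853 (m = 4567*(1/4853) = 4567/4853 ≈ 0.94107)
sqrt(m + 2842) = sqrt(4567/4853 + 2842) = sqrt(13796793/4853) = 3*sqrt(7439537381)/4853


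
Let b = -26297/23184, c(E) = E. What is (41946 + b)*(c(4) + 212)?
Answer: 2917349301/322 ≈ 9.0601e+6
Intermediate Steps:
b = -26297/23184 (b = -26297*1/23184 = -26297/23184 ≈ -1.1343)
(41946 + b)*(c(4) + 212) = (41946 - 26297/23184)*(4 + 212) = (972449767/23184)*216 = 2917349301/322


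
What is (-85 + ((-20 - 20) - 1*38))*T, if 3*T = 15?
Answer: -815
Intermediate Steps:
T = 5 (T = (⅓)*15 = 5)
(-85 + ((-20 - 20) - 1*38))*T = (-85 + ((-20 - 20) - 1*38))*5 = (-85 + (-40 - 38))*5 = (-85 - 78)*5 = -163*5 = -815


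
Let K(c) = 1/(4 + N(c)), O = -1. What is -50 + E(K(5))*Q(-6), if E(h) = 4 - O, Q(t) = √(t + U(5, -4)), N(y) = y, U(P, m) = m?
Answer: -50 + 5*I*√10 ≈ -50.0 + 15.811*I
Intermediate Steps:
K(c) = 1/(4 + c)
Q(t) = √(-4 + t) (Q(t) = √(t - 4) = √(-4 + t))
E(h) = 5 (E(h) = 4 - 1*(-1) = 4 + 1 = 5)
-50 + E(K(5))*Q(-6) = -50 + 5*√(-4 - 6) = -50 + 5*√(-10) = -50 + 5*(I*√10) = -50 + 5*I*√10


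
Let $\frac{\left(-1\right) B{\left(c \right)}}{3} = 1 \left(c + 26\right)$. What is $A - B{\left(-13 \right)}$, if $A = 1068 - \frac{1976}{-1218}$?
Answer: $\frac{675151}{609} \approx 1108.6$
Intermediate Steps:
$B{\left(c \right)} = -78 - 3 c$ ($B{\left(c \right)} = - 3 \cdot 1 \left(c + 26\right) = - 3 \cdot 1 \left(26 + c\right) = - 3 \left(26 + c\right) = -78 - 3 c$)
$A = \frac{651400}{609}$ ($A = 1068 - - \frac{988}{609} = 1068 + \frac{988}{609} = \frac{651400}{609} \approx 1069.6$)
$A - B{\left(-13 \right)} = \frac{651400}{609} - \left(-78 - -39\right) = \frac{651400}{609} - \left(-78 + 39\right) = \frac{651400}{609} - -39 = \frac{651400}{609} + 39 = \frac{675151}{609}$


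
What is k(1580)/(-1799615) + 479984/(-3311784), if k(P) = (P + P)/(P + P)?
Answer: -107973714743/744992020395 ≈ -0.14493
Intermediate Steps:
k(P) = 1 (k(P) = (2*P)/((2*P)) = (2*P)*(1/(2*P)) = 1)
k(1580)/(-1799615) + 479984/(-3311784) = 1/(-1799615) + 479984/(-3311784) = 1*(-1/1799615) + 479984*(-1/3311784) = -1/1799615 - 59998/413973 = -107973714743/744992020395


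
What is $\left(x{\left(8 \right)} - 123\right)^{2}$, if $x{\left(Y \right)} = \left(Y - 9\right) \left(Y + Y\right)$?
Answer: $19321$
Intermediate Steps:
$x{\left(Y \right)} = 2 Y \left(-9 + Y\right)$ ($x{\left(Y \right)} = \left(-9 + Y\right) 2 Y = 2 Y \left(-9 + Y\right)$)
$\left(x{\left(8 \right)} - 123\right)^{2} = \left(2 \cdot 8 \left(-9 + 8\right) - 123\right)^{2} = \left(2 \cdot 8 \left(-1\right) - 123\right)^{2} = \left(-16 - 123\right)^{2} = \left(-139\right)^{2} = 19321$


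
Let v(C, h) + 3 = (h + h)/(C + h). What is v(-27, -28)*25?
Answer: -545/11 ≈ -49.545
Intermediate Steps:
v(C, h) = -3 + 2*h/(C + h) (v(C, h) = -3 + (h + h)/(C + h) = -3 + (2*h)/(C + h) = -3 + 2*h/(C + h))
v(-27, -28)*25 = ((-1*(-28) - 3*(-27))/(-27 - 28))*25 = ((28 + 81)/(-55))*25 = -1/55*109*25 = -109/55*25 = -545/11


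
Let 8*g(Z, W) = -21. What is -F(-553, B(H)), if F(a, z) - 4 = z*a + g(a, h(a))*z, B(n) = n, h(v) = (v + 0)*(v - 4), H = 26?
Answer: 57769/4 ≈ 14442.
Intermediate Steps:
h(v) = v*(-4 + v)
g(Z, W) = -21/8 (g(Z, W) = (⅛)*(-21) = -21/8)
F(a, z) = 4 - 21*z/8 + a*z (F(a, z) = 4 + (z*a - 21*z/8) = 4 + (a*z - 21*z/8) = 4 + (-21*z/8 + a*z) = 4 - 21*z/8 + a*z)
-F(-553, B(H)) = -(4 - 21/8*26 - 553*26) = -(4 - 273/4 - 14378) = -1*(-57769/4) = 57769/4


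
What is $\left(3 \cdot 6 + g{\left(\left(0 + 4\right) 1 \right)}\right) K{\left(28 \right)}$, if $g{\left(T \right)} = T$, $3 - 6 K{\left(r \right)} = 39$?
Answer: $-132$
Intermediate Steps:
$K{\left(r \right)} = -6$ ($K{\left(r \right)} = \frac{1}{2} - \frac{13}{2} = -6$)
$\left(3 \cdot 6 + g{\left(\left(0 + 4\right) 1 \right)}\right) K{\left(28 \right)} = \left(3 \cdot 6 + \left(0 + 4\right) 1\right) \left(-6\right) = \left(18 + 4 \cdot 1\right) \left(-6\right) = \left(18 + 4\right) \left(-6\right) = 22 \left(-6\right) = -132$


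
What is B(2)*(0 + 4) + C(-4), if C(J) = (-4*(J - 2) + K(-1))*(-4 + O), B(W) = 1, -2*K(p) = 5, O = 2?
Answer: -39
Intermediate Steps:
K(p) = -5/2 (K(p) = -1/2*5 = -5/2)
C(J) = -11 + 8*J (C(J) = (-4*(J - 2) - 5/2)*(-4 + 2) = (-4*(-2 + J) - 5/2)*(-2) = ((8 - 4*J) - 5/2)*(-2) = (11/2 - 4*J)*(-2) = -11 + 8*J)
B(2)*(0 + 4) + C(-4) = 1*(0 + 4) + (-11 + 8*(-4)) = 1*4 + (-11 - 32) = 4 - 43 = -39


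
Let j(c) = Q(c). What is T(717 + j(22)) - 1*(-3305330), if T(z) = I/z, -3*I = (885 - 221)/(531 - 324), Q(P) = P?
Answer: 1516878737606/458919 ≈ 3.3053e+6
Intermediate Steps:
I = -664/621 (I = -(885 - 221)/(3*(531 - 324)) = -664/(3*207) = -1/3*664/207 = -664/621 ≈ -1.0692)
j(c) = c
T(z) = -664/(621*z)
T(717 + j(22)) - 1*(-3305330) = -664/(621*(717 + 22)) - 1*(-3305330) = -664/621/739 + 3305330 = -664/621*1/739 + 3305330 = -664/458919 + 3305330 = 1516878737606/458919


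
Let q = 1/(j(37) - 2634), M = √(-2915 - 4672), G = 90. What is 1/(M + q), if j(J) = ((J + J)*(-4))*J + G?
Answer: -13496/1381911475393 - 546426048*I*√843/1381911475393 ≈ -9.7662e-9 - 0.011481*I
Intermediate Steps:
j(J) = 90 - 8*J² (j(J) = ((J + J)*(-4))*J + 90 = ((2*J)*(-4))*J + 90 = (-8*J)*J + 90 = -8*J² + 90 = 90 - 8*J²)
M = 3*I*√843 (M = √(-7587) = 3*I*√843 ≈ 87.103*I)
q = -1/13496 (q = 1/((90 - 8*37²) - 2634) = 1/((90 - 8*1369) - 2634) = 1/((90 - 10952) - 2634) = 1/(-10862 - 2634) = 1/(-13496) = -1/13496 ≈ -7.4096e-5)
1/(M + q) = 1/(3*I*√843 - 1/13496) = 1/(-1/13496 + 3*I*√843)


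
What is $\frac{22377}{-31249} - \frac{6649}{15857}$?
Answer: $- \frac{562606690}{495515393} \approx -1.1354$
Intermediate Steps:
$\frac{22377}{-31249} - \frac{6649}{15857} = 22377 \left(- \frac{1}{31249}\right) - \frac{6649}{15857} = - \frac{22377}{31249} - \frac{6649}{15857} = - \frac{562606690}{495515393}$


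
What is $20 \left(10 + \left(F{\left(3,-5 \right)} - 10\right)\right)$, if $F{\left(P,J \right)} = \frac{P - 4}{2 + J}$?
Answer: $\frac{20}{3} \approx 6.6667$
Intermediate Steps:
$F{\left(P,J \right)} = \frac{-4 + P}{2 + J}$
$20 \left(10 + \left(F{\left(3,-5 \right)} - 10\right)\right) = 20 \left(10 - \left(10 - \frac{-4 + 3}{2 - 5}\right)\right) = 20 \left(10 - \left(10 - \frac{1}{-3} \left(-1\right)\right)\right) = 20 \left(10 - \frac{29}{3}\right) = 20 \cdot \frac{1}{3} = \frac{20}{3}$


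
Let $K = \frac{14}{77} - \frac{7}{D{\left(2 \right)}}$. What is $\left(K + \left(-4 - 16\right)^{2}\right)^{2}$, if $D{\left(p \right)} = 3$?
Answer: $\frac{172370641}{1089} \approx 1.5828 \cdot 10^{5}$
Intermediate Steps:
$K = - \frac{71}{33}$ ($K = \frac{14}{77} - \frac{7}{3} = 14 \cdot \frac{1}{77} - \frac{7}{3} = \frac{2}{11} - \frac{7}{3} = - \frac{71}{33} \approx -2.1515$)
$\left(K + \left(-4 - 16\right)^{2}\right)^{2} = \left(- \frac{71}{33} + \left(-4 - 16\right)^{2}\right)^{2} = \left(- \frac{71}{33} + \left(-20\right)^{2}\right)^{2} = \left(- \frac{71}{33} + 400\right)^{2} = \left(\frac{13129}{33}\right)^{2} = \frac{172370641}{1089}$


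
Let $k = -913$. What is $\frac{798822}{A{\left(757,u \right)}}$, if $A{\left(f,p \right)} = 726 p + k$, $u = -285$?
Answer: $- \frac{798822}{207823} \approx -3.8438$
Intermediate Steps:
$A{\left(f,p \right)} = -913 + 726 p$ ($A{\left(f,p \right)} = 726 p - 913 = -913 + 726 p$)
$\frac{798822}{A{\left(757,u \right)}} = \frac{798822}{-913 + 726 \left(-285\right)} = \frac{798822}{-913 - 206910} = \frac{798822}{-207823} = 798822 \left(- \frac{1}{207823}\right) = - \frac{798822}{207823}$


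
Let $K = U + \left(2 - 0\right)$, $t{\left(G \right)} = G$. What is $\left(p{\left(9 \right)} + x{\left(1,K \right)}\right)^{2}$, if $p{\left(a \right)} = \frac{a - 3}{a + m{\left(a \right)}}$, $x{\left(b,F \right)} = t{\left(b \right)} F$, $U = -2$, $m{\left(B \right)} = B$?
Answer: $\frac{1}{9} \approx 0.11111$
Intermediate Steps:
$K = 0$ ($K = -2 + \left(2 - 0\right) = -2 + \left(2 + 0\right) = -2 + 2 = 0$)
$x{\left(b,F \right)} = F b$ ($x{\left(b,F \right)} = b F = F b$)
$p{\left(a \right)} = \frac{-3 + a}{2 a}$ ($p{\left(a \right)} = \frac{a - 3}{a + a} = \frac{-3 + a}{2 a}$)
$\left(p{\left(9 \right)} + x{\left(1,K \right)}\right)^{2} = \left(\frac{-3 + 9}{2 \cdot 9} + 0 \cdot 1\right)^{2} = \left(\frac{1}{2} \cdot \frac{1}{9} \cdot 6 + 0\right)^{2} = \left(\frac{1}{3} + 0\right)^{2} = \left(\frac{1}{3}\right)^{2} = \frac{1}{9}$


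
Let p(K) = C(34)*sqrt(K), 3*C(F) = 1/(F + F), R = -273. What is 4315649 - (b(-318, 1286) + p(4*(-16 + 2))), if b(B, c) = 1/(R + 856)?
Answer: 2516023366/583 - I*sqrt(14)/102 ≈ 4.3156e+6 - 0.036683*I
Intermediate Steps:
C(F) = 1/(6*F) (C(F) = 1/(3*(F + F)) = 1/(3*((2*F))) = (1/(2*F))/3 = 1/(6*F))
b(B, c) = 1/583 (b(B, c) = 1/(-273 + 856) = 1/583)
p(K) = sqrt(K)/204 (p(K) = ((1/6)/34)*sqrt(K) = ((1/6)*(1/34))*sqrt(K) = sqrt(K)/204)
4315649 - (b(-318, 1286) + p(4*(-16 + 2))) = 4315649 - (1/583 + sqrt(4*(-16 + 2))/204) = 4315649 - (1/583 + sqrt(4*(-14))/204) = 4315649 - (1/583 + sqrt(-56)/204) = 4315649 - (1/583 + (2*I*sqrt(14))/204) = 4315649 - (1/583 + I*sqrt(14)/102) = 4315649 + (-1/583 - I*sqrt(14)/102) = 2516023366/583 - I*sqrt(14)/102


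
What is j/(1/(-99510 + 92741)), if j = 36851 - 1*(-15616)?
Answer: -355149123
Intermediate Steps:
j = 52467 (j = 36851 + 15616 = 52467)
j/(1/(-99510 + 92741)) = 52467/(1/(-99510 + 92741)) = 52467/(1/(-6769)) = 52467/(-1/6769) = 52467*(-6769) = -355149123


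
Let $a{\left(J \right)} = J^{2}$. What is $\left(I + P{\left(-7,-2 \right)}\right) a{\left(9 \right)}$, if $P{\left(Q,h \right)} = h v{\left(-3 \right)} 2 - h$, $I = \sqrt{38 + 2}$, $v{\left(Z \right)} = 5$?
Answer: $-1458 + 162 \sqrt{10} \approx -945.71$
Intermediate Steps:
$I = 2 \sqrt{10}$ ($I = \sqrt{40} = 2 \sqrt{10} \approx 6.3246$)
$P{\left(Q,h \right)} = 9 h$ ($P{\left(Q,h \right)} = h 5 \cdot 2 - h = 5 h 2 - h = 10 h - h = 9 h$)
$\left(I + P{\left(-7,-2 \right)}\right) a{\left(9 \right)} = \left(2 \sqrt{10} + 9 \left(-2\right)\right) 9^{2} = \left(2 \sqrt{10} - 18\right) 81 = \left(-18 + 2 \sqrt{10}\right) 81 = -1458 + 162 \sqrt{10}$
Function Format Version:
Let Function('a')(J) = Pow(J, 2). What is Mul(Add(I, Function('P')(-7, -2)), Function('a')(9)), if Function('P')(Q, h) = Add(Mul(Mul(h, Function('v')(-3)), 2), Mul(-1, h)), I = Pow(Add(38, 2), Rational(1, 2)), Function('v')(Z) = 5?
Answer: Add(-1458, Mul(162, Pow(10, Rational(1, 2)))) ≈ -945.71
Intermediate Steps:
I = Mul(2, Pow(10, Rational(1, 2))) (I = Pow(40, Rational(1, 2)) = Mul(2, Pow(10, Rational(1, 2))) ≈ 6.3246)
Function('P')(Q, h) = Mul(9, h) (Function('P')(Q, h) = Add(Mul(Mul(h, 5), 2), Mul(-1, h)) = Add(Mul(Mul(5, h), 2), Mul(-1, h)) = Add(Mul(10, h), Mul(-1, h)) = Mul(9, h))
Mul(Add(I, Function('P')(-7, -2)), Function('a')(9)) = Mul(Add(Mul(2, Pow(10, Rational(1, 2))), Mul(9, -2)), Pow(9, 2)) = Mul(Add(Mul(2, Pow(10, Rational(1, 2))), -18), 81) = Mul(Add(-18, Mul(2, Pow(10, Rational(1, 2)))), 81) = Add(-1458, Mul(162, Pow(10, Rational(1, 2))))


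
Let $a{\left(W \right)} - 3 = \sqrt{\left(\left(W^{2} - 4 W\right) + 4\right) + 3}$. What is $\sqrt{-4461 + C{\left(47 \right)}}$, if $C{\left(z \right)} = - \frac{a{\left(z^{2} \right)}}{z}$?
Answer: $\frac{\sqrt{-9854490 - 94 \sqrt{1217713}}}{47} \approx 67.142 i$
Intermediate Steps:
$a{\left(W \right)} = 3 + \sqrt{7 + W^{2} - 4 W}$ ($a{\left(W \right)} = 3 + \sqrt{\left(\left(W^{2} - 4 W\right) + 4\right) + 3} = 3 + \sqrt{\left(4 + W^{2} - 4 W\right) + 3} = 3 + \sqrt{7 + W^{2} - 4 W}$)
$C{\left(z \right)} = - \frac{3 + \sqrt{7 + z^{4} - 4 z^{2}}}{z}$ ($C{\left(z \right)} = - \frac{3 + \sqrt{7 + \left(z^{2}\right)^{2} - 4 z^{2}}}{z} = - \frac{3 + \sqrt{7 + z^{4} - 4 z^{2}}}{z}$)
$\sqrt{-4461 + C{\left(47 \right)}} = \sqrt{-4461 + \frac{-3 - \sqrt{7 + 47^{4} - 4 \cdot 47^{2}}}{47}} = \sqrt{-4461 + \frac{-3 - \sqrt{7 + 4879681 - 8836}}{47}} = \sqrt{-4461 + \frac{-3 - \sqrt{4870852}}{47}} = \sqrt{-4461 + \frac{-3 - 2 \sqrt{1217713}}{47}} = \sqrt{-4461 - \left(\frac{3}{47} + \frac{2 \sqrt{1217713}}{47}\right)} = \sqrt{- \frac{209670}{47} - \frac{2 \sqrt{1217713}}{47}}$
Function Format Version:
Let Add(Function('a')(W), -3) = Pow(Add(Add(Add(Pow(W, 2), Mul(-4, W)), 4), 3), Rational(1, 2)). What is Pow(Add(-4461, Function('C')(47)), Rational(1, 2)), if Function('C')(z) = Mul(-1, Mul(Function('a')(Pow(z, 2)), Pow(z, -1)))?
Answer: Mul(Rational(1, 47), Pow(Add(-9854490, Mul(-94, Pow(1217713, Rational(1, 2)))), Rational(1, 2))) ≈ Mul(67.142, I)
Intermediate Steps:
Function('a')(W) = Add(3, Pow(Add(7, Pow(W, 2), Mul(-4, W)), Rational(1, 2))) (Function('a')(W) = Add(3, Pow(Add(Add(Add(Pow(W, 2), Mul(-4, W)), 4), 3), Rational(1, 2))) = Add(3, Pow(Add(Add(4, Pow(W, 2), Mul(-4, W)), 3), Rational(1, 2))) = Add(3, Pow(Add(7, Pow(W, 2), Mul(-4, W)), Rational(1, 2))))
Function('C')(z) = Mul(-1, Pow(z, -1), Add(3, Pow(Add(7, Pow(z, 4), Mul(-4, Pow(z, 2))), Rational(1, 2)))) (Function('C')(z) = Mul(-1, Mul(Add(3, Pow(Add(7, Pow(Pow(z, 2), 2), Mul(-4, Pow(z, 2))), Rational(1, 2))), Pow(z, -1))) = Mul(-1, Mul(Add(3, Pow(Add(7, Pow(z, 4), Mul(-4, Pow(z, 2))), Rational(1, 2))), Pow(z, -1))) = Mul(-1, Mul(Pow(z, -1), Add(3, Pow(Add(7, Pow(z, 4), Mul(-4, Pow(z, 2))), Rational(1, 2))))) = Mul(-1, Pow(z, -1), Add(3, Pow(Add(7, Pow(z, 4), Mul(-4, Pow(z, 2))), Rational(1, 2)))))
Pow(Add(-4461, Function('C')(47)), Rational(1, 2)) = Pow(Add(-4461, Mul(Pow(47, -1), Add(-3, Mul(-1, Pow(Add(7, Pow(47, 4), Mul(-4, Pow(47, 2))), Rational(1, 2)))))), Rational(1, 2)) = Pow(Add(-4461, Mul(Rational(1, 47), Add(-3, Mul(-1, Pow(Add(7, 4879681, Mul(-4, 2209)), Rational(1, 2)))))), Rational(1, 2)) = Pow(Add(-4461, Mul(Rational(1, 47), Add(-3, Mul(-1, Pow(Add(7, 4879681, -8836), Rational(1, 2)))))), Rational(1, 2)) = Pow(Add(-4461, Mul(Rational(1, 47), Add(-3, Mul(-1, Pow(4870852, Rational(1, 2)))))), Rational(1, 2)) = Pow(Add(-4461, Mul(Rational(1, 47), Add(-3, Mul(-1, Mul(2, Pow(1217713, Rational(1, 2))))))), Rational(1, 2)) = Pow(Add(-4461, Mul(Rational(1, 47), Add(-3, Mul(-2, Pow(1217713, Rational(1, 2)))))), Rational(1, 2)) = Pow(Add(-4461, Add(Rational(-3, 47), Mul(Rational(-2, 47), Pow(1217713, Rational(1, 2))))), Rational(1, 2)) = Pow(Add(Rational(-209670, 47), Mul(Rational(-2, 47), Pow(1217713, Rational(1, 2)))), Rational(1, 2))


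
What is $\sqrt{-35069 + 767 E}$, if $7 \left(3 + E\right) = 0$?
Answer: $i \sqrt{37370} \approx 193.31 i$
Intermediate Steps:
$E = -3$ ($E = -3 + \frac{1}{7} \cdot 0 = -3 + 0 = -3$)
$\sqrt{-35069 + 767 E} = \sqrt{-35069 + 767 \left(-3\right)} = \sqrt{-35069 - 2301} = \sqrt{-37370} = i \sqrt{37370}$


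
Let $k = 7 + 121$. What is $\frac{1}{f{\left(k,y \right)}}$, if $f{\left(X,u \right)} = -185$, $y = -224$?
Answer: $- \frac{1}{185} \approx -0.0054054$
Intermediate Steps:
$k = 128$
$\frac{1}{f{\left(k,y \right)}} = \frac{1}{-185} = - \frac{1}{185}$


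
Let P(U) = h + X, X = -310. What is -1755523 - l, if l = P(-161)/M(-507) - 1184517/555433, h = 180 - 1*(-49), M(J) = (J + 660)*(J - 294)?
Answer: -1475287298353679/840370129 ≈ -1.7555e+6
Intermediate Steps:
M(J) = (-294 + J)*(660 + J) (M(J) = (660 + J)*(-294 + J) = (-294 + J)*(660 + J))
h = 229 (h = 180 + 49 = 229)
P(U) = -81 (P(U) = 229 - 310 = -81)
l = -1791618788/840370129 (l = -81/(-194040 + (-507)**2 + 366*(-507)) - 1184517/555433 = -81/(-194040 + 257049 - 185562) - 1184517*1/555433 = -81/(-122553) - 1184517/555433 = -81*(-1/122553) - 1184517/555433 = 1/1513 - 1184517/555433 = -1791618788/840370129 ≈ -2.1319)
-1755523 - l = -1755523 - 1*(-1791618788/840370129) = -1755523 + 1791618788/840370129 = -1475287298353679/840370129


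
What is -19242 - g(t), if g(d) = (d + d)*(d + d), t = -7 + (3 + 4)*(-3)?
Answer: -22378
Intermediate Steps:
t = -28 (t = -7 + 7*(-3) = -7 - 21 = -28)
g(d) = 4*d**2 (g(d) = (2*d)*(2*d) = 4*d**2)
-19242 - g(t) = -19242 - 4*(-28)**2 = -19242 - 4*784 = -19242 - 1*3136 = -19242 - 3136 = -22378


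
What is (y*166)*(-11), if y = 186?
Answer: -339636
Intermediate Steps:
(y*166)*(-11) = (186*166)*(-11) = 30876*(-11) = -339636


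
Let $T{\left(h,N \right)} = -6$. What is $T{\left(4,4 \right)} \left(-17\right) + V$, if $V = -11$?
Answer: $91$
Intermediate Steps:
$T{\left(4,4 \right)} \left(-17\right) + V = \left(-6\right) \left(-17\right) - 11 = 102 - 11 = 91$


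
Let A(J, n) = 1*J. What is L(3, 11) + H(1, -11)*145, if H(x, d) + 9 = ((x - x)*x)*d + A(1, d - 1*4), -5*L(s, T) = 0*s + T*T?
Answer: -5921/5 ≈ -1184.2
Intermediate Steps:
A(J, n) = J
L(s, T) = -T²/5 (L(s, T) = -(0*s + T*T)/5 = -(0 + T²)/5 = -T²/5)
H(x, d) = -8 (H(x, d) = -9 + (((x - x)*x)*d + 1) = -9 + ((0*x)*d + 1) = -9 + (0*d + 1) = -9 + (0 + 1) = -9 + 1 = -8)
L(3, 11) + H(1, -11)*145 = -⅕*11² - 8*145 = -⅕*121 - 1160 = -121/5 - 1160 = -5921/5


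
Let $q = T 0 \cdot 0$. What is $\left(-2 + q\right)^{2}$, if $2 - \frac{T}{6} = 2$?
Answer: $4$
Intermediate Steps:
$T = 0$ ($T = 12 - 12 = 0$)
$q = 0$ ($q = 0 \cdot 0 \cdot 0 = 0 \cdot 0 = 0$)
$\left(-2 + q\right)^{2} = \left(-2 + 0\right)^{2} = \left(-2\right)^{2} = 4$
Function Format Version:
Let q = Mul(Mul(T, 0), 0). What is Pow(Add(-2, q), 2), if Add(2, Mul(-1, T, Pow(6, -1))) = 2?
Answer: 4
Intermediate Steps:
T = 0 (T = Add(12, Mul(-6, 2)) = Add(12, -12) = 0)
q = 0 (q = Mul(Mul(0, 0), 0) = Mul(0, 0) = 0)
Pow(Add(-2, q), 2) = Pow(Add(-2, 0), 2) = Pow(-2, 2) = 4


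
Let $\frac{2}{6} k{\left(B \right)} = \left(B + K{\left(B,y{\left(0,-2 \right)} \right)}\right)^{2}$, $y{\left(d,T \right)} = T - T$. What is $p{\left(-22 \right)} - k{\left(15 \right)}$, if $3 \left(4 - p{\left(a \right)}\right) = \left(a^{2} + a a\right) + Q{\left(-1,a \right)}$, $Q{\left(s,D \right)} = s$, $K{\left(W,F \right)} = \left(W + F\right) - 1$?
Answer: $- \frac{8524}{3} \approx -2841.3$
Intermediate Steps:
$y{\left(d,T \right)} = 0$
$K{\left(W,F \right)} = -1 + F + W$ ($K{\left(W,F \right)} = \left(F + W\right) - 1 = -1 + F + W$)
$k{\left(B \right)} = 3 \left(-1 + 2 B\right)^{2}$ ($k{\left(B \right)} = 3 \left(B + \left(-1 + 0 + B\right)\right)^{2} = 3 \left(B + \left(-1 + B\right)\right)^{2} = 3 \left(-1 + 2 B\right)^{2}$)
$p{\left(a \right)} = \frac{13}{3} - \frac{2 a^{2}}{3}$ ($p{\left(a \right)} = 4 - \frac{\left(a^{2} + a a\right) - 1}{3} = 4 - \frac{\left(a^{2} + a^{2}\right) - 1}{3} = 4 - \frac{2 a^{2} - 1}{3} = 4 - \frac{-1 + 2 a^{2}}{3} = 4 - \left(- \frac{1}{3} + \frac{2 a^{2}}{3}\right) = \frac{13}{3} - \frac{2 a^{2}}{3}$)
$p{\left(-22 \right)} - k{\left(15 \right)} = \left(\frac{13}{3} - \frac{2 \left(-22\right)^{2}}{3}\right) - 3 \left(-1 + 2 \cdot 15\right)^{2} = \left(\frac{13}{3} - \frac{968}{3}\right) - 3 \left(-1 + 30\right)^{2} = \left(\frac{13}{3} - \frac{968}{3}\right) - 3 \cdot 29^{2} = - \frac{955}{3} - 3 \cdot 841 = - \frac{955}{3} - 2523 = - \frac{8524}{3}$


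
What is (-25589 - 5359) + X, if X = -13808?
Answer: -44756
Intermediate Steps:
(-25589 - 5359) + X = (-25589 - 5359) - 13808 = -30948 - 13808 = -44756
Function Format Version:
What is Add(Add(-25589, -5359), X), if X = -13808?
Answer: -44756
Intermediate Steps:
Add(Add(-25589, -5359), X) = Add(Add(-25589, -5359), -13808) = Add(-30948, -13808) = -44756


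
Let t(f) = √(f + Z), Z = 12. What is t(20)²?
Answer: 32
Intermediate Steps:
t(f) = √(12 + f) (t(f) = √(f + 12) = √(12 + f))
t(20)² = (√(12 + 20))² = (√32)² = (4*√2)² = 32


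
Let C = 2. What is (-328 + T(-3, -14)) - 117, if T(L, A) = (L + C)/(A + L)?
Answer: -7564/17 ≈ -444.94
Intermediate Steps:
T(L, A) = (2 + L)/(A + L) (T(L, A) = (L + 2)/(A + L) = (2 + L)/(A + L))
(-328 + T(-3, -14)) - 117 = (-328 + (2 - 3)/(-14 - 3)) - 117 = (-328 - 1/(-17)) - 117 = (-328 - 1/17*(-1)) - 117 = (-328 + 1/17) - 117 = -5575/17 - 117 = -7564/17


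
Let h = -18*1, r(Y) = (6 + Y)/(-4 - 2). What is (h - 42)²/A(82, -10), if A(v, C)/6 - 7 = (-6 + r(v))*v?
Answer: -1800/5063 ≈ -0.35552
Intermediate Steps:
r(Y) = -1 - Y/6 (r(Y) = (6 + Y)/(-6) = (6 + Y)*(-⅙) = -1 - Y/6)
h = -18
A(v, C) = 42 + 6*v*(-7 - v/6) (A(v, C) = 42 + 6*((-6 + (-1 - v/6))*v) = 42 + 6*((-7 - v/6)*v) = 42 + 6*(v*(-7 - v/6)) = 42 + 6*v*(-7 - v/6))
(h - 42)²/A(82, -10) = (-18 - 42)²/(42 - 1*82² - 42*82) = (-60)²/(42 - 1*6724 - 3444) = 3600/(42 - 6724 - 3444) = 3600/(-10126) = 3600*(-1/10126) = -1800/5063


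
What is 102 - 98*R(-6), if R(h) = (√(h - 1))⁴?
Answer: -4700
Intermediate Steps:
R(h) = (-1 + h)² (R(h) = (√(-1 + h))⁴ = (-1 + h)²)
102 - 98*R(-6) = 102 - 98*(-1 - 6)² = 102 - 98*(-7)² = 102 - 98*49 = 102 - 4802 = -4700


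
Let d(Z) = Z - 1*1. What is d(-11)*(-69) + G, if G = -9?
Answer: 819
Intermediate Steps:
d(Z) = -1 + Z (d(Z) = Z - 1 = -1 + Z)
d(-11)*(-69) + G = (-1 - 11)*(-69) - 9 = -12*(-69) - 9 = 828 - 9 = 819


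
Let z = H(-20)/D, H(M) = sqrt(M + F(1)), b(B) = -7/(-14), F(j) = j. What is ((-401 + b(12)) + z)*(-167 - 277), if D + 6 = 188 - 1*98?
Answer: 177822 - 37*I*sqrt(19)/7 ≈ 1.7782e+5 - 23.04*I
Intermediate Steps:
b(B) = 1/2 (b(B) = -7*(-1/14) = 1/2)
D = 84 (D = -6 + (188 - 1*98) = -6 + (188 - 98) = -6 + 90 = 84)
H(M) = sqrt(1 + M) (H(M) = sqrt(M + 1) = sqrt(1 + M))
z = I*sqrt(19)/84 (z = sqrt(1 - 20)/84 = sqrt(-19)*(1/84) = (I*sqrt(19))*(1/84) = I*sqrt(19)/84 ≈ 0.051892*I)
((-401 + b(12)) + z)*(-167 - 277) = ((-401 + 1/2) + I*sqrt(19)/84)*(-167 - 277) = (-801/2 + I*sqrt(19)/84)*(-444) = 177822 - 37*I*sqrt(19)/7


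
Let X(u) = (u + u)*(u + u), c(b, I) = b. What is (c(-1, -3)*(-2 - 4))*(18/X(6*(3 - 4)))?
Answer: ¾ ≈ 0.75000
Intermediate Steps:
X(u) = 4*u² (X(u) = (2*u)*(2*u) = 4*u²)
(c(-1, -3)*(-2 - 4))*(18/X(6*(3 - 4))) = (-(-2 - 4))*(18/((4*(6*(3 - 4))²))) = (-1*(-6))*(18/((4*(6*(-1))²))) = 6*(18/((4*(-6)²))) = 6*(18/((4*36))) = 6*(18/144) = 6*(18*(1/144)) = 6*(⅛) = ¾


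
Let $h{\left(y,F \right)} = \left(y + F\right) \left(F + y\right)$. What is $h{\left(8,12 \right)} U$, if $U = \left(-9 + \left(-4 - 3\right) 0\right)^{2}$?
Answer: $32400$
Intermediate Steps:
$h{\left(y,F \right)} = \left(F + y\right)^{2}$ ($h{\left(y,F \right)} = \left(F + y\right) \left(F + y\right) = \left(F + y\right)^{2}$)
$U = 81$ ($U = \left(-9 - 0\right)^{2} = \left(-9 + 0\right)^{2} = \left(-9\right)^{2} = 81$)
$h{\left(8,12 \right)} U = \left(12 + 8\right)^{2} \cdot 81 = 20^{2} \cdot 81 = 400 \cdot 81 = 32400$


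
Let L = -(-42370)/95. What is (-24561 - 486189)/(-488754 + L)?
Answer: 255375/244154 ≈ 1.0460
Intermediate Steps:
L = 446 (L = -(-42370)/95 = -1115*(-⅖) = 446)
(-24561 - 486189)/(-488754 + L) = (-24561 - 486189)/(-488754 + 446) = -510750/(-488308) = -510750*(-1/488308) = 255375/244154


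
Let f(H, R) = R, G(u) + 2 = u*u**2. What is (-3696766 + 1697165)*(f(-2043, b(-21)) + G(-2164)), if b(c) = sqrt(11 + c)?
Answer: 20263530511008546 - 1999601*I*sqrt(10) ≈ 2.0264e+16 - 6.3233e+6*I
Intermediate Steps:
G(u) = -2 + u**3 (G(u) = -2 + u*u**2 = -2 + u**3)
(-3696766 + 1697165)*(f(-2043, b(-21)) + G(-2164)) = (-3696766 + 1697165)*(sqrt(11 - 21) + (-2 + (-2164)**3)) = -1999601*(sqrt(-10) + (-2 - 10133786944)) = -1999601*(I*sqrt(10) - 10133786946) = -1999601*(-10133786946 + I*sqrt(10)) = 20263530511008546 - 1999601*I*sqrt(10)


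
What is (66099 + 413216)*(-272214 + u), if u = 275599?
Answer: 1622481275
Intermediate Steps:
(66099 + 413216)*(-272214 + u) = (66099 + 413216)*(-272214 + 275599) = 479315*3385 = 1622481275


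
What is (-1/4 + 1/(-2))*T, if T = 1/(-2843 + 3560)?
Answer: -1/956 ≈ -0.0010460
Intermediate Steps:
T = 1/717 ≈ 0.0013947
(-1/4 + 1/(-2))*T = (-1/4 + 1/(-2))*(1/717) = (-1*1/4 + 1*(-1/2))*(1/717) = (-1/4 - 1/2)*(1/717) = -3/4*1/717 = -1/956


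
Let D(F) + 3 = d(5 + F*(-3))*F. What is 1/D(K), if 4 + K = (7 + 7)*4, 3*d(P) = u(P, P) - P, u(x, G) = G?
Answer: -1/3 ≈ -0.33333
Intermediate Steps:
d(P) = 0 (d(P) = (P - P)/3 = (1/3)*0 = 0)
K = 52 (K = -4 + (7 + 7)*4 = -4 + 14*4 = -4 + 56 = 52)
D(F) = -3 (D(F) = -3 + 0*F = -3 + 0 = -3)
1/D(K) = 1/(-3) = -1/3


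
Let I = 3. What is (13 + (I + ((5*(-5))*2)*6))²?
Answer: 80656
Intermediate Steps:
(13 + (I + ((5*(-5))*2)*6))² = (13 + (3 + ((5*(-5))*2)*6))² = (13 + (3 - 25*2*6))² = (13 + (3 - 50*6))² = (13 + (3 - 300))² = (13 - 297)² = (-284)² = 80656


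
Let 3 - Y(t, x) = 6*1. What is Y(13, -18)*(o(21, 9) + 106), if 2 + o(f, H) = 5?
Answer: -327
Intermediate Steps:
Y(t, x) = -3 (Y(t, x) = 3 - 6 = -3)
o(f, H) = 3 (o(f, H) = -2 + 5 = 3)
Y(13, -18)*(o(21, 9) + 106) = -3*(3 + 106) = -3*109 = -327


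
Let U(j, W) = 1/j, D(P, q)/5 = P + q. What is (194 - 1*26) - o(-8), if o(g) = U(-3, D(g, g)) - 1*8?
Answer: 529/3 ≈ 176.33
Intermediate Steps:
D(P, q) = 5*P + 5*q (D(P, q) = 5*(P + q) = 5*P + 5*q)
o(g) = -25/3 (o(g) = 1/(-3) - 1*8 = -⅓ - 8 = -25/3)
(194 - 1*26) - o(-8) = (194 - 1*26) - 1*(-25/3) = (194 - 26) + 25/3 = 168 + 25/3 = 529/3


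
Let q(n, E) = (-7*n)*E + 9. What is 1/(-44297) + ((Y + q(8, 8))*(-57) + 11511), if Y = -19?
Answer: 1666320248/44297 ≈ 37617.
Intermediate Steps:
q(n, E) = 9 - 7*E*n (q(n, E) = -7*E*n + 9 = 9 - 7*E*n)
1/(-44297) + ((Y + q(8, 8))*(-57) + 11511) = 1/(-44297) + ((-19 + (9 - 7*8*8))*(-57) + 11511) = -1/44297 + ((-19 + (9 - 448))*(-57) + 11511) = -1/44297 + ((-19 - 439)*(-57) + 11511) = -1/44297 + (-458*(-57) + 11511) = -1/44297 + (26106 + 11511) = -1/44297 + 37617 = 1666320248/44297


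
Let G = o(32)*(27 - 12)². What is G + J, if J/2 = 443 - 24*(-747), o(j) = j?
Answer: 43942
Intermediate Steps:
G = 7200 (G = 32*(27 - 12)² = 32*15² = 32*225 = 7200)
J = 36742 (J = 2*(443 - 24*(-747)) = 2*(443 + 17928) = 2*18371 = 36742)
G + J = 7200 + 36742 = 43942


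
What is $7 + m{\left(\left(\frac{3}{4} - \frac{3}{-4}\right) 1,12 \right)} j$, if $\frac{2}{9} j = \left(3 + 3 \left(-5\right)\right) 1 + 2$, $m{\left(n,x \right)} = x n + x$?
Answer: $-1343$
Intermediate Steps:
$m{\left(n,x \right)} = x + n x$ ($m{\left(n,x \right)} = n x + x = x + n x$)
$j = -45$ ($j = \frac{9 \left(\left(3 + 3 \left(-5\right)\right) 1 + 2\right)}{2} = \frac{9 \left(\left(3 - 15\right) 1 + 2\right)}{2} = \frac{9 \left(\left(-12\right) 1 + 2\right)}{2} = \frac{9 \left(-12 + 2\right)}{2} = \frac{9}{2} \left(-10\right) = -45$)
$7 + m{\left(\left(\frac{3}{4} - \frac{3}{-4}\right) 1,12 \right)} j = 7 + 12 \left(1 + \left(\frac{3}{4} - \frac{3}{-4}\right) 1\right) \left(-45\right) = 7 + 12 \left(1 + \left(3 \cdot \frac{1}{4} - - \frac{3}{4}\right) 1\right) \left(-45\right) = 7 + 12 \left(1 + \left(\frac{3}{4} + \frac{3}{4}\right) 1\right) \left(-45\right) = 7 + 12 \left(1 + \frac{3}{2} \cdot 1\right) \left(-45\right) = 7 + 12 \left(1 + \frac{3}{2}\right) \left(-45\right) = 7 + 12 \cdot \frac{5}{2} \left(-45\right) = 7 + 30 \left(-45\right) = 7 - 1350 = -1343$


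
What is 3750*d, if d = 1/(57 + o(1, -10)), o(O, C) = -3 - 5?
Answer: 3750/49 ≈ 76.531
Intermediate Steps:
o(O, C) = -8
d = 1/49 (d = 1/(57 - 8) = 1/49 ≈ 0.020408)
3750*d = 3750*(1/49) = 3750/49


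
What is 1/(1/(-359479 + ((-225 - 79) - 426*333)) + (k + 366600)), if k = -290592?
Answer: 501641/38128729127 ≈ 1.3157e-5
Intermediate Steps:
1/(1/(-359479 + ((-225 - 79) - 426*333)) + (k + 366600)) = 1/(1/(-359479 + ((-225 - 79) - 426*333)) + (-290592 + 366600)) = 1/(1/(-359479 + (-304 - 141858)) + 76008) = 1/(1/(-359479 - 142162) + 76008) = 1/(1/(-501641) + 76008) = 1/(-1/501641 + 76008) = 1/(38128729127/501641) = 501641/38128729127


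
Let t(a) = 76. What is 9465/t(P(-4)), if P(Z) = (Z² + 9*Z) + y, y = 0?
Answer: 9465/76 ≈ 124.54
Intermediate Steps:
P(Z) = Z² + 9*Z (P(Z) = (Z² + 9*Z) + 0 = Z² + 9*Z)
9465/t(P(-4)) = 9465/76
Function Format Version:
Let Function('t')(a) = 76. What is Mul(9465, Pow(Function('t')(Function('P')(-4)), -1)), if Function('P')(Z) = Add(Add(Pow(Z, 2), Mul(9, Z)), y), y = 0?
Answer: Rational(9465, 76) ≈ 124.54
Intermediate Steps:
Function('P')(Z) = Add(Pow(Z, 2), Mul(9, Z)) (Function('P')(Z) = Add(Add(Pow(Z, 2), Mul(9, Z)), 0) = Add(Pow(Z, 2), Mul(9, Z)))
Mul(9465, Pow(Function('t')(Function('P')(-4)), -1)) = Mul(9465, Pow(76, -1)) = Mul(9465, Rational(1, 76)) = Rational(9465, 76)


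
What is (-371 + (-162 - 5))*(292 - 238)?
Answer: -29052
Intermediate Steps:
(-371 + (-162 - 5))*(292 - 238) = (-371 - 167)*54 = -538*54 = -29052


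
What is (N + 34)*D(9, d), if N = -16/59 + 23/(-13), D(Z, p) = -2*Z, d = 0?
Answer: -441234/767 ≈ -575.27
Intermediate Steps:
N = -1565/767 (N = -16*1/59 + 23*(-1/13) = -16/59 - 23/13 = -1565/767 ≈ -2.0404)
(N + 34)*D(9, d) = (-1565/767 + 34)*(-2*9) = (24513/767)*(-18) = -441234/767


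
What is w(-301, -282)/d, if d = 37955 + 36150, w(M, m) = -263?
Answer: -263/74105 ≈ -0.0035490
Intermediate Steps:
d = 74105
w(-301, -282)/d = -263/74105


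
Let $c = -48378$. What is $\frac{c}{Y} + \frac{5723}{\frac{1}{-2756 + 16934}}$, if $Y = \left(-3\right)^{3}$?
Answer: $\frac{730282372}{9} \approx 8.1143 \cdot 10^{7}$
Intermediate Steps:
$Y = -27$
$\frac{c}{Y} + \frac{5723}{\frac{1}{-2756 + 16934}} = - \frac{48378}{-27} + \frac{5723}{\frac{1}{-2756 + 16934}} = \left(-48378\right) \left(- \frac{1}{27}\right) + \frac{5723}{\frac{1}{14178}} = \frac{16126}{9} + 5723 \frac{1}{\frac{1}{14178}} = \frac{16126}{9} + 5723 \cdot 14178 = \frac{16126}{9} + 81140694 = \frac{730282372}{9}$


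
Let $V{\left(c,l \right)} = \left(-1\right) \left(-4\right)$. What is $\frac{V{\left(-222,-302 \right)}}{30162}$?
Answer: $\frac{2}{15081} \approx 0.00013262$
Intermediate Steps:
$V{\left(c,l \right)} = 4$
$\frac{V{\left(-222,-302 \right)}}{30162} = \frac{4}{30162} = 4 \cdot \frac{1}{30162} = \frac{2}{15081}$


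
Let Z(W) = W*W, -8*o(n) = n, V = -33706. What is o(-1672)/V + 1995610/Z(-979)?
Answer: 3529669289/1700274334 ≈ 2.0759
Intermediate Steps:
o(n) = -n/8
Z(W) = W²
o(-1672)/V + 1995610/Z(-979) = -⅛*(-1672)/(-33706) + 1995610/((-979)²) = 209*(-1/33706) + 1995610/958441 = -11/1774 + 1995610*(1/958441) = -11/1774 + 1995610/958441 = 3529669289/1700274334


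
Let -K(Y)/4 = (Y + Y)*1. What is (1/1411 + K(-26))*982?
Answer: 288206198/1411 ≈ 2.0426e+5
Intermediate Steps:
K(Y) = -8*Y (K(Y) = -4*(Y + Y) = -4*2*Y = -8*Y)
(1/1411 + K(-26))*982 = (1/1411 - 8*(-26))*982 = (1/1411 + 208)*982 = (293489/1411)*982 = 288206198/1411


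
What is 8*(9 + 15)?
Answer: 192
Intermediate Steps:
8*(9 + 15) = 8*24 = 192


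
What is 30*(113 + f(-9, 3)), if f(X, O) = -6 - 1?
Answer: 3180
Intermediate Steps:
f(X, O) = -7
30*(113 + f(-9, 3)) = 30*(113 - 7) = 30*106 = 3180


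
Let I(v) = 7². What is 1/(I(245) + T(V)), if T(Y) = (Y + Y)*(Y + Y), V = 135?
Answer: 1/72949 ≈ 1.3708e-5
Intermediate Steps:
T(Y) = 4*Y² (T(Y) = (2*Y)*(2*Y) = 4*Y²)
I(v) = 49
1/(I(245) + T(V)) = 1/(49 + 4*135²) = 1/(49 + 4*18225) = 1/(49 + 72900) = 1/72949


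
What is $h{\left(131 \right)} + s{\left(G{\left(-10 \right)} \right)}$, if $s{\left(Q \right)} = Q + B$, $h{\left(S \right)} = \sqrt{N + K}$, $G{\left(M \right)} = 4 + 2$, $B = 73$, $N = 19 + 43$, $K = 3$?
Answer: $79 + \sqrt{65} \approx 87.062$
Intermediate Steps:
$N = 62$
$G{\left(M \right)} = 6$
$h{\left(S \right)} = \sqrt{65}$ ($h{\left(S \right)} = \sqrt{62 + 3} = \sqrt{65}$)
$s{\left(Q \right)} = 73 + Q$ ($s{\left(Q \right)} = Q + 73 = 73 + Q$)
$h{\left(131 \right)} + s{\left(G{\left(-10 \right)} \right)} = \sqrt{65} + \left(73 + 6\right) = \sqrt{65} + 79 = 79 + \sqrt{65}$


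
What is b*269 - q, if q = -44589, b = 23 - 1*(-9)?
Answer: 53197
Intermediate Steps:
b = 32 (b = 23 + 9 = 32)
b*269 - q = 32*269 - 1*(-44589) = 8608 + 44589 = 53197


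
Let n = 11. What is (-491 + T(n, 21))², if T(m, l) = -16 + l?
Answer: 236196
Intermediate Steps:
(-491 + T(n, 21))² = (-491 + (-16 + 21))² = (-491 + 5)² = (-486)² = 236196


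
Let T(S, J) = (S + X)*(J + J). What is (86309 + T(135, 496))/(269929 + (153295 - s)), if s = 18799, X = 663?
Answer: 35117/16177 ≈ 2.1708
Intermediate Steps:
T(S, J) = 2*J*(663 + S) (T(S, J) = (S + 663)*(J + J) = (663 + S)*(2*J) = 2*J*(663 + S))
(86309 + T(135, 496))/(269929 + (153295 - s)) = (86309 + 2*496*(663 + 135))/(269929 + (153295 - 1*18799)) = (86309 + 2*496*798)/(269929 + (153295 - 18799)) = (86309 + 791616)/(269929 + 134496) = 877925/404425 = 877925*(1/404425) = 35117/16177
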